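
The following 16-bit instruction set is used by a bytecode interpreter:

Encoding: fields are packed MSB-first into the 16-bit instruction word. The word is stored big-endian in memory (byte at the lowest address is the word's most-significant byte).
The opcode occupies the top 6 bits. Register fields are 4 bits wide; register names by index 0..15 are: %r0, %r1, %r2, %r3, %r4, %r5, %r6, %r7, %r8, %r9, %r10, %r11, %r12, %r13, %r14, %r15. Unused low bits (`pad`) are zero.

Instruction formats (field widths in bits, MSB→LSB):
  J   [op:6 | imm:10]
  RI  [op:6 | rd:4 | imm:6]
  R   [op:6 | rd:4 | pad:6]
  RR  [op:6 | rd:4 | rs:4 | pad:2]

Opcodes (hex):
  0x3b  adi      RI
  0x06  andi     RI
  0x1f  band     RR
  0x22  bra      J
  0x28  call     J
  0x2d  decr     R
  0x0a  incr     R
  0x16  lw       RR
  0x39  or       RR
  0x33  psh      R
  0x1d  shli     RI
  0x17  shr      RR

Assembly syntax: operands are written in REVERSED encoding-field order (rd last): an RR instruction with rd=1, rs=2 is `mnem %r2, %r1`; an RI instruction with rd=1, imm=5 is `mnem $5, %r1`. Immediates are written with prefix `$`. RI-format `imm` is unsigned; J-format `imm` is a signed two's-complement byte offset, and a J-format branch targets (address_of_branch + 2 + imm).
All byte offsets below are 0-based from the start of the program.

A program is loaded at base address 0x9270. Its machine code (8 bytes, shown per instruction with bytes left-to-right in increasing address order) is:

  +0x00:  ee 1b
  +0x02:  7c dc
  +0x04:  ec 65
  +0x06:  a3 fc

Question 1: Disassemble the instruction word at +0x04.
+0x04: ec 65 ⇒ word 0xec65 (big)
  op=0xec65>>10=0x3b ⇒ adi (RI)
  rd@[9:6]=0x1 ⇒ %r1
  imm@[5:0]=0x25 ⇒ $37

adi $37, %r1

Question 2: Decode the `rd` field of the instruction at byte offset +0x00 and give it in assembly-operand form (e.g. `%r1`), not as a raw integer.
off 0x00: read ee 1b as big → 0xee1b
  opcode bits[15:10]=0x3b: adi/RI
  rd@[9:6]=0x8 ⇒ %r8
  imm@[5:0]=0x1b ⇒ $27

%r8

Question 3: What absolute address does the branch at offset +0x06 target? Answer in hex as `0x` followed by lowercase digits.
0x9274

+0x06: a3 fc ⇒ word 0xa3fc (big)
  top 6b → 0x28 → call [J]
  imm@[9:0]=0x3fc (s10→-4) ⇒ $-4
  target = base 0x9270 + off 0x06 + 2 + imm -4 = 0x9274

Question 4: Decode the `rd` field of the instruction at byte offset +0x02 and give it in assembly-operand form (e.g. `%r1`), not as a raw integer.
%r3

@+02  big-endian(7c dc) = 0x7cdc
  op=0x7cdc>>10=0x1f ⇒ band (RR)
  rd: (w>>6)&0xf=0x3 → %r3
  rs: (w>>2)&0xf=0x7 → %r7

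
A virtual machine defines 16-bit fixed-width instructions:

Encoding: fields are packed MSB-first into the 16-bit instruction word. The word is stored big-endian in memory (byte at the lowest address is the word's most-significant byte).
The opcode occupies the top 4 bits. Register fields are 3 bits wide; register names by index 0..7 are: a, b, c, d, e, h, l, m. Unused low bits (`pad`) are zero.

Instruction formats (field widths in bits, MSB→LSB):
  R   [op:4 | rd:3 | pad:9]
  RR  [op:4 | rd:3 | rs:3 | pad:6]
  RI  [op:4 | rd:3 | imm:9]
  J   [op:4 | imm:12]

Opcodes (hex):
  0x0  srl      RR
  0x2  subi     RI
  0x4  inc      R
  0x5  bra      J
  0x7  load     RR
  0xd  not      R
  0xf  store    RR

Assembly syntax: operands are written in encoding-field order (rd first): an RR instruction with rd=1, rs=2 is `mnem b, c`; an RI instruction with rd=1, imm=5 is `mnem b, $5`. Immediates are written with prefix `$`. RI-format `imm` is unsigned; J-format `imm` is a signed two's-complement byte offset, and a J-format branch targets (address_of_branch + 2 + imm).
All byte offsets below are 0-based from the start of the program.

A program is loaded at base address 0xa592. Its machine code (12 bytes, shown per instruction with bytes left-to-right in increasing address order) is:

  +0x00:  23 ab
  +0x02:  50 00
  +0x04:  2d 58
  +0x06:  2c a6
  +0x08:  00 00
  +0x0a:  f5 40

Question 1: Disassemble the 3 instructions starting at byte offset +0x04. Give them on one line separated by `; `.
subi l, $344; subi l, $166; srl a, a

@+04  big-endian(2d 58) = 0x2d58
  top 4b → 0x2 → subi [RI]
  rd@[11:9]=0x6 ⇒ l
  imm@[8:0]=0x158 ⇒ $344
@+06  big-endian(2c a6) = 0x2ca6
  top 4b → 0x2 → subi [RI]
  rd@[11:9]=0x6 ⇒ l
  imm@[8:0]=0xa6 ⇒ $166
@+08  big-endian(00 00) = 0x0000
  top 4b → 0x0 → srl [RR]
  rd@[11:9]=0x0 ⇒ a
  rs@[8:6]=0x0 ⇒ a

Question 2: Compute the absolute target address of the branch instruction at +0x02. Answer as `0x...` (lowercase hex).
[02] 50 00 → 0x5000
  opcode bits[15:12]=0x5: bra/J
  imm: (w>>0)&0xfff=0x0 → $0
  target = base 0xa592 + off 0x02 + 2 + imm 0 = 0xa596

0xa596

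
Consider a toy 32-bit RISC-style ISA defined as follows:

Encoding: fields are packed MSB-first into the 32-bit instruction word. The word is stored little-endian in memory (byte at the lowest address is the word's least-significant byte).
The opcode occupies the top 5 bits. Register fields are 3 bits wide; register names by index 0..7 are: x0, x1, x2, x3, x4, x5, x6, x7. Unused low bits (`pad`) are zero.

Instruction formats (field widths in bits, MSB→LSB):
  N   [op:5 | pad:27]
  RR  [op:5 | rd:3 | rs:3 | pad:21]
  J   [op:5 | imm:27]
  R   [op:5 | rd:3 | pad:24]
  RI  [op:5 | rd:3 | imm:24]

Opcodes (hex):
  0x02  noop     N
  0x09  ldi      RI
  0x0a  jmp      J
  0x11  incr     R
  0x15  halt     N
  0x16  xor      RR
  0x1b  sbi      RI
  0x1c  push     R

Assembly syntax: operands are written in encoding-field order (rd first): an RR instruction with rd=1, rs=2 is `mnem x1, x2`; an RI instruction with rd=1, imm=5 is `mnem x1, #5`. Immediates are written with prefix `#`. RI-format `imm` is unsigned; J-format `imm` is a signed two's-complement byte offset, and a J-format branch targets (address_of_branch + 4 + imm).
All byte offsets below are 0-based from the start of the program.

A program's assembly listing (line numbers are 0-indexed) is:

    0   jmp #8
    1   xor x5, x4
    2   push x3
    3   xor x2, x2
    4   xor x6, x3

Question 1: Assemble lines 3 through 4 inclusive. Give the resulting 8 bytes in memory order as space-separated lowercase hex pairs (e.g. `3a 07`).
line 3 (xor): pack op=0x16:5|rd=2:3|rs=2:3|pad=0:21 = 0xb2400000; little→ 00 00 40 b2
line 4 (xor): pack op=0x16:5|rd=6:3|rs=3:3|pad=0:21 = 0xb6600000; little→ 00 00 60 b6

00 00 40 b2 00 00 60 b6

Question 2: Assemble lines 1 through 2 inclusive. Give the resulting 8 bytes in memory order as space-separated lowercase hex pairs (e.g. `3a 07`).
1. xor fields op=0x16:5|rd=5:3|rs=4:3|pad=0:21 → word b5800000h → 00 00 80 b5
2. push fields op=0x1c:5|rd=3:3|pad=0:24 → word e3000000h → 00 00 00 e3

00 00 80 b5 00 00 00 e3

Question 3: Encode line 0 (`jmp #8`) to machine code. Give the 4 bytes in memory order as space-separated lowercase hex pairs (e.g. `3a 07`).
0. jmp fields op=0xa:5|imm=8:27 → word 50000008h → 08 00 00 50

08 00 00 50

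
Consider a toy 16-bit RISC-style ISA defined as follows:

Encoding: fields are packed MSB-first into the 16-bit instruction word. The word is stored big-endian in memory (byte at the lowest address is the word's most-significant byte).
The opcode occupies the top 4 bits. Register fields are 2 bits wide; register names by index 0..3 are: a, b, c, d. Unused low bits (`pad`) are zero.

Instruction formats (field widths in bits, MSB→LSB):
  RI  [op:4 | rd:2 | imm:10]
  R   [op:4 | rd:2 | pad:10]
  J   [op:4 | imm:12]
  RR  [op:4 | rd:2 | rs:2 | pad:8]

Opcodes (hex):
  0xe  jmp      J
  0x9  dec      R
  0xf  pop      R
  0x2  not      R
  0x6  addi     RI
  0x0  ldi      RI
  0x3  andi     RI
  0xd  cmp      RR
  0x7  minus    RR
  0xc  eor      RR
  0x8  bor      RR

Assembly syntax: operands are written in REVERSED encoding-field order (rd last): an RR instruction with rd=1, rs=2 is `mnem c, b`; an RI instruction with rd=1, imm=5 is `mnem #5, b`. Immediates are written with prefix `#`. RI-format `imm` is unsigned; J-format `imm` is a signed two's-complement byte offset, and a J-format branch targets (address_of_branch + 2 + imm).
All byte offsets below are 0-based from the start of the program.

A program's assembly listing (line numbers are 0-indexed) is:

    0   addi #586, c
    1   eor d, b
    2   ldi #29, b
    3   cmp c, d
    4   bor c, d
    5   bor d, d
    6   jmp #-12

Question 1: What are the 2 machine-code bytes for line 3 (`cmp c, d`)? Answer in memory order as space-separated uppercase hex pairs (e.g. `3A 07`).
line 3 (cmp): pack op=0xd:4|rd=3:2|rs=2:2|pad=0:8 = 0xde00; big→ de 00

DE 00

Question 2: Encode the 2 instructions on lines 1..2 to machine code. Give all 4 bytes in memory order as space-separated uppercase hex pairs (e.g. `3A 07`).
C7 00 04 1D

1. eor fields op=0xc:4|rd=1:2|rs=3:2|pad=0:8 → word c700h → c7 00
2. ldi fields op=0x0:4|rd=1:2|imm=29:10 → word 041dh → 04 1d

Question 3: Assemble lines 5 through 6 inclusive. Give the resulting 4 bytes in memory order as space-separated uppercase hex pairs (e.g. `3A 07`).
line 5 (bor): pack op=0x8:4|rd=3:2|rs=3:2|pad=0:8 = 0x8f00; big→ 8f 00
line 6 (jmp): pack op=0xe:4|imm=-12:12 = 0xeff4; big→ ef f4

8F 00 EF F4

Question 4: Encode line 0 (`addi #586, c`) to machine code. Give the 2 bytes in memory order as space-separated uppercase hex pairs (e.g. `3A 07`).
6A 4A

0. addi fields op=0x6:4|rd=2:2|imm=586:10 → word 6a4ah → 6a 4a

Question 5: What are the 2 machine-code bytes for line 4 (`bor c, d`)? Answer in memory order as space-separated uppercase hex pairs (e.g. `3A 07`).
8E 00

4. bor fields op=0x8:4|rd=3:2|rs=2:2|pad=0:8 → word 8e00h → 8e 00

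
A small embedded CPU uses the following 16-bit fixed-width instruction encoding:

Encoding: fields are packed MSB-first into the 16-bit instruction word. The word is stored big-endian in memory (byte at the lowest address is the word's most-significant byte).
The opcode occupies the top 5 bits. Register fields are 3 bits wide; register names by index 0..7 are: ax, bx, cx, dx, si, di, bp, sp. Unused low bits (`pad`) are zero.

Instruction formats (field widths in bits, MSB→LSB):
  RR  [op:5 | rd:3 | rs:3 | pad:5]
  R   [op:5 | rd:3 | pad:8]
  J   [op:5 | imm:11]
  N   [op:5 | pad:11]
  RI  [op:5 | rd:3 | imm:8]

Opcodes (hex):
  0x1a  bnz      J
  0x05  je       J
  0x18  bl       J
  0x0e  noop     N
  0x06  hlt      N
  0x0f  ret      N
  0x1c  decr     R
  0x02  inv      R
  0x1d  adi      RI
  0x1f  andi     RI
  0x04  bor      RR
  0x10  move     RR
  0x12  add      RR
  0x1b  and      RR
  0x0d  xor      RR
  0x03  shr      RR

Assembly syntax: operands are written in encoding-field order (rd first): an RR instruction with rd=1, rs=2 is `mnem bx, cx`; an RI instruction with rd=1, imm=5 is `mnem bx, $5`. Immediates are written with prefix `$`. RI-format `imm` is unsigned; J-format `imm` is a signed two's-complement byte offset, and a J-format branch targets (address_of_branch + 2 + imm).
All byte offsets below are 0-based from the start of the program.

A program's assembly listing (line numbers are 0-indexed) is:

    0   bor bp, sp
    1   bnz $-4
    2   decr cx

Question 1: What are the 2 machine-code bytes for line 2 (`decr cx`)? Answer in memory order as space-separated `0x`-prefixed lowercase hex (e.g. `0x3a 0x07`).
0xe2 0x00

2. decr fields op=0x1c:5|rd=2:3|pad=0:8 → word e200h → e2 00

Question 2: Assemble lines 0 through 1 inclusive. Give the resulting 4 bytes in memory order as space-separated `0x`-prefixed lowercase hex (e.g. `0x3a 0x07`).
0x26 0xe0 0xd7 0xfc

L0: bor op=0x4:5|rd=6:3|rs=7:3|pad=0:5 ⇒ 0x26e0 ⇒ big 26 e0
L1: bnz op=0x1a:5|imm=-4:11 ⇒ 0xd7fc ⇒ big d7 fc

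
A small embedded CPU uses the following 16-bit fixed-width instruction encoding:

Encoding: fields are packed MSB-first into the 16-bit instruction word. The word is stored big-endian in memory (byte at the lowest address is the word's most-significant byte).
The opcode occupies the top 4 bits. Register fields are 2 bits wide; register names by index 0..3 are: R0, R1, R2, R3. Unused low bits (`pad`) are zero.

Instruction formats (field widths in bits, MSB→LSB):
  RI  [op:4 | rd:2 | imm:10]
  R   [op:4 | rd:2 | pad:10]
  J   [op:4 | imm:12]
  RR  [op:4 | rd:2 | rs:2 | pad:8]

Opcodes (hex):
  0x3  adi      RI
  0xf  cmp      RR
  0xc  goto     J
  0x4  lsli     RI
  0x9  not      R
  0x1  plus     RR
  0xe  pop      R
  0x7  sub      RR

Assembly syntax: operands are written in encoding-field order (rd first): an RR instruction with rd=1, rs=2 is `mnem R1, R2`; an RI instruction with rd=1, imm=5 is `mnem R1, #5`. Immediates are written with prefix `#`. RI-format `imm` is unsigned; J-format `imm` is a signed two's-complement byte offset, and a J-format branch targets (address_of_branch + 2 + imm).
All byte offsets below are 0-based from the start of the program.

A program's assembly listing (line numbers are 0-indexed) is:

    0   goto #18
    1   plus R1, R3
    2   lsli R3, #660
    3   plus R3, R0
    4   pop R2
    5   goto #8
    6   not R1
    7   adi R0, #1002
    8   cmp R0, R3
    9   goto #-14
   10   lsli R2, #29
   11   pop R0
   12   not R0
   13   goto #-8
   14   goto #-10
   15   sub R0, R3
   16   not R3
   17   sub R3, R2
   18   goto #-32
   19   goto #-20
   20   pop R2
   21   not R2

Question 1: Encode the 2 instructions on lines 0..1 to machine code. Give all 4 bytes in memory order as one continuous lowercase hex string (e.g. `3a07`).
0. goto fields op=0xc:4|imm=18:12 → word c012h → c0 12
1. plus fields op=0x1:4|rd=1:2|rs=3:2|pad=0:8 → word 1700h → 17 00

c0121700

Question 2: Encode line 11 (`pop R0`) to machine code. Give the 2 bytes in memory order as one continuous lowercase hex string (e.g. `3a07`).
e000

11. pop fields op=0xe:4|rd=0:2|pad=0:10 → word e000h → e0 00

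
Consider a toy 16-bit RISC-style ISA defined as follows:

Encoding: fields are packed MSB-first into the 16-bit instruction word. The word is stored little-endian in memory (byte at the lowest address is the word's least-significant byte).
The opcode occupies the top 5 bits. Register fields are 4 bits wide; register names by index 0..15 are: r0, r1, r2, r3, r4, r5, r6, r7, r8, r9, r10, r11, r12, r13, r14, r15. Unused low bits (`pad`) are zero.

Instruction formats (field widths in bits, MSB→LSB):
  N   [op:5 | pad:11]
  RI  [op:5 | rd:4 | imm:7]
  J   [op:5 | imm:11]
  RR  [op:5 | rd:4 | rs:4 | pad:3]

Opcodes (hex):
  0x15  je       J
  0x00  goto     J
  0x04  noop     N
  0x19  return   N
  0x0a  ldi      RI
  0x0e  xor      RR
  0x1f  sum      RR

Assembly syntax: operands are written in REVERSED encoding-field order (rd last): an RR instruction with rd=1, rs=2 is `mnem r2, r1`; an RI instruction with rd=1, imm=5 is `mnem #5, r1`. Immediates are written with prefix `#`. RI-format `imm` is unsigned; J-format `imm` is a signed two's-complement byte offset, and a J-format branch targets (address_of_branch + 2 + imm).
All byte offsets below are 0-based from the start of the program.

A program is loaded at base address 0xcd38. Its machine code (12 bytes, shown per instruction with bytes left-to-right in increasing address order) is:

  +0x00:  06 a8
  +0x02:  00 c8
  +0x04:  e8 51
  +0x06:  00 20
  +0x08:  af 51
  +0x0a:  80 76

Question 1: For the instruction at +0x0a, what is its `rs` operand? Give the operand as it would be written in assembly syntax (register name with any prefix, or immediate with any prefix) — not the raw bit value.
r0

+0x0a: 80 76 ⇒ word 0x7680 (little)
  opcode bits[15:11]=0xe: xor/RR
  [10:7] rd=13 = r13
  [6:3] rs=0 = r0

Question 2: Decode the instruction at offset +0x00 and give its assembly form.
off 0x00: read 06 a8 as little → 0xa806
  op=0xa806>>11=0x15 ⇒ je (J)
  imm: (w>>0)&0x7ff=0x6 → #6

je #6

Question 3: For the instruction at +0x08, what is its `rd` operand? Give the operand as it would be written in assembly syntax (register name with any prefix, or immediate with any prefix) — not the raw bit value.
[08] af 51 → 0x51af
  opcode bits[15:11]=0xa: ldi/RI
  rd@[10:7]=0x3 ⇒ r3
  imm@[6:0]=0x2f ⇒ #47

r3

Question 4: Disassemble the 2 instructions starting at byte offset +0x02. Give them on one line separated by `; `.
return; ldi #104, r3

off 0x02: read 00 c8 as little → 0xc800
  top 5b → 0x19 → return [N]
off 0x04: read e8 51 as little → 0x51e8
  top 5b → 0xa → ldi [RI]
  [10:7] rd=3 = r3
  [6:0] imm=104 = #104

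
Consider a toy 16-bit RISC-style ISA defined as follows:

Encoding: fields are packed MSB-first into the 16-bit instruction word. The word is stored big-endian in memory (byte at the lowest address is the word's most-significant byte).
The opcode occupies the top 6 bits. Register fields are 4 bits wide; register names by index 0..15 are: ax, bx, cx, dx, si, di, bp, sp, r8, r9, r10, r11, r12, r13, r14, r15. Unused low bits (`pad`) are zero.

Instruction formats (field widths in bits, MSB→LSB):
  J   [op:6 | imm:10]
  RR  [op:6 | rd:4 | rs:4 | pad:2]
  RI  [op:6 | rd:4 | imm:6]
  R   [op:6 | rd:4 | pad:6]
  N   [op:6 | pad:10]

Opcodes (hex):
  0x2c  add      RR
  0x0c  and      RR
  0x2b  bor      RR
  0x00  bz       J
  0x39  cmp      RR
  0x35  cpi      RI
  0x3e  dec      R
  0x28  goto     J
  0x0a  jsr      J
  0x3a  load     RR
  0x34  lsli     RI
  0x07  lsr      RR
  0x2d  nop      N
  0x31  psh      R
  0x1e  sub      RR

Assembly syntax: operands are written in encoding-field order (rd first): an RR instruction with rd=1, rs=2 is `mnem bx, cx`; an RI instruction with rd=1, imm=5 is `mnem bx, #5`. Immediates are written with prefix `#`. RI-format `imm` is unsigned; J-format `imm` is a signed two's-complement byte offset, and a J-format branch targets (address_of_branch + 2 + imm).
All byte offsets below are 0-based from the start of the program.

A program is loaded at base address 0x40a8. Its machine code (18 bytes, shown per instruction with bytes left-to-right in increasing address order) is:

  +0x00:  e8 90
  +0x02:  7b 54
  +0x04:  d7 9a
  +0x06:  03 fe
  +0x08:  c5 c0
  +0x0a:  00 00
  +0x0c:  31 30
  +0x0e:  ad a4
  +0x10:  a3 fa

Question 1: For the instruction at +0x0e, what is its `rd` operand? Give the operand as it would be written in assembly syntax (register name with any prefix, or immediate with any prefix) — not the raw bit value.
bp

[0e] ad a4 → 0xada4
  top 6b → 0x2b → bor [RR]
  rd: (w>>6)&0xf=0x6 → bp
  rs: (w>>2)&0xf=0x9 → r9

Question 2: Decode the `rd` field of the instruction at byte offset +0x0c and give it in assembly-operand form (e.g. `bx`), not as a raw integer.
[0c] 31 30 → 0x3130
  top 6b → 0xc → and [RR]
  rd@[9:6]=0x4 ⇒ si
  rs@[5:2]=0xc ⇒ r12

si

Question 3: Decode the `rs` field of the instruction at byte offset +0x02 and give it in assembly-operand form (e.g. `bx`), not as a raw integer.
di

off 0x02: read 7b 54 as big → 0x7b54
  op=0x7b54>>10=0x1e ⇒ sub (RR)
  rd@[9:6]=0xd ⇒ r13
  rs@[5:2]=0x5 ⇒ di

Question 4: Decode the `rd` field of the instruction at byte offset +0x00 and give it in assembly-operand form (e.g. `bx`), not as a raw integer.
[00] e8 90 → 0xe890
  op=0xe890>>10=0x3a ⇒ load (RR)
  [9:6] rd=2 = cx
  [5:2] rs=4 = si

cx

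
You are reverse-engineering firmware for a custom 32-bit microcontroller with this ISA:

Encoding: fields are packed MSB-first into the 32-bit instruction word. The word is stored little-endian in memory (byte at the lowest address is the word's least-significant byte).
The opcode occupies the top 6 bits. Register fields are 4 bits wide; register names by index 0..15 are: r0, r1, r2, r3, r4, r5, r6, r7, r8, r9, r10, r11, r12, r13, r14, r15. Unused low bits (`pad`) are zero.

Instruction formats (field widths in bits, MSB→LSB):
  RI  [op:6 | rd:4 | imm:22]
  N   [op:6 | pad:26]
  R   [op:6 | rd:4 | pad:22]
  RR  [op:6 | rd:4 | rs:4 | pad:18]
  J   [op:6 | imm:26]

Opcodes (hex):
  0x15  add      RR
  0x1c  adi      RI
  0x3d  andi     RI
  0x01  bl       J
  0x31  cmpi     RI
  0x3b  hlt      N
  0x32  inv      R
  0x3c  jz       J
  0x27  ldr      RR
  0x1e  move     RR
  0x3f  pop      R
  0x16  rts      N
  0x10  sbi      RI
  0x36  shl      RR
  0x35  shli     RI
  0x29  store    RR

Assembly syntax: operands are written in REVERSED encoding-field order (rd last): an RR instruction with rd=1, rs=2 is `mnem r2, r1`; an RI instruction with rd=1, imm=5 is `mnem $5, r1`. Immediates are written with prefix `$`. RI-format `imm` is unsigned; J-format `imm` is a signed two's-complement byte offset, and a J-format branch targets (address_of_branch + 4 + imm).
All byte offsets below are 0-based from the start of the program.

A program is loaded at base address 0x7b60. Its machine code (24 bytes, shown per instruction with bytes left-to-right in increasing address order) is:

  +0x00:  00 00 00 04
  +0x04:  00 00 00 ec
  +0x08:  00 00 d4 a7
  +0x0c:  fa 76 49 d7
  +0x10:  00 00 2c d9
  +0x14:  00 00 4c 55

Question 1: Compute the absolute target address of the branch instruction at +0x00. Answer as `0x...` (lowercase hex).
[00] 00 00 00 04 → 0x04000000
  opcode bits[31:26]=0x1: bl/J
  [25:0] imm=0 = $0
  target = base 0x7b60 + off 0x00 + 4 + imm 0 = 0x7b64

0x7b64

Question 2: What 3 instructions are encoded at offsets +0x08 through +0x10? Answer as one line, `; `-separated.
[08] 00 00 d4 a7 → 0xa7d40000
  opcode bits[31:26]=0x29: store/RR
  rd: (w>>22)&0xf=0xf → r15
  rs: (w>>18)&0xf=0x5 → r5
[0c] fa 76 49 d7 → 0xd74976fa
  opcode bits[31:26]=0x35: shli/RI
  rd: (w>>22)&0xf=0xd → r13
  imm: (w>>0)&0x3fffff=0x976fa → $620282
[10] 00 00 2c d9 → 0xd92c0000
  opcode bits[31:26]=0x36: shl/RR
  rd: (w>>22)&0xf=0x4 → r4
  rs: (w>>18)&0xf=0xb → r11

store r5, r15; shli $620282, r13; shl r11, r4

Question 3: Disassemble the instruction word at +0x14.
+0x14: 00 00 4c 55 ⇒ word 0x554c0000 (little)
  op=0x554c0000>>26=0x15 ⇒ add (RR)
  [25:22] rd=5 = r5
  [21:18] rs=3 = r3

add r3, r5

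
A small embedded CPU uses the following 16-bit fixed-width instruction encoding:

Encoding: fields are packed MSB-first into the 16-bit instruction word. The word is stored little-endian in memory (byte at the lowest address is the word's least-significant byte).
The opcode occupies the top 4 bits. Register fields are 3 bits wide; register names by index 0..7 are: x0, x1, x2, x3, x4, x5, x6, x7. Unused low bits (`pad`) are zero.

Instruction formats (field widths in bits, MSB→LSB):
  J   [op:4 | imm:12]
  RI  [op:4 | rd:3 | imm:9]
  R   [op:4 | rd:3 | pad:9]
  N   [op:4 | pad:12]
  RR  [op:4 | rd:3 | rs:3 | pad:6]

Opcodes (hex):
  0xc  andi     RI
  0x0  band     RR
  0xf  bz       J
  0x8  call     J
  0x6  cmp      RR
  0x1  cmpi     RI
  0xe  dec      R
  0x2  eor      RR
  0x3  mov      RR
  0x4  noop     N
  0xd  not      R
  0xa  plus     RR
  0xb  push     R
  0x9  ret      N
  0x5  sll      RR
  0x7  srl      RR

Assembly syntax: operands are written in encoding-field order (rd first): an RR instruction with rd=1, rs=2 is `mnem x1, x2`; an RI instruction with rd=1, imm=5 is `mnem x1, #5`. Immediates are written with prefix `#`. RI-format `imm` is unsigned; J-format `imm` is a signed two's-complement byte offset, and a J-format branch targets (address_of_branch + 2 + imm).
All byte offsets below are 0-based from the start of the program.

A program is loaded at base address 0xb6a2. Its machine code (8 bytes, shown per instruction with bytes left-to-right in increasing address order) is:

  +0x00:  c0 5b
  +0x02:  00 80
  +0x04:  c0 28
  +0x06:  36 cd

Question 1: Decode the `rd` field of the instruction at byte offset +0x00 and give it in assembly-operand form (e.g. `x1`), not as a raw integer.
off 0x00: read c0 5b as little → 0x5bc0
  top 4b → 0x5 → sll [RR]
  rd: (w>>9)&0x7=0x5 → x5
  rs: (w>>6)&0x7=0x7 → x7

x5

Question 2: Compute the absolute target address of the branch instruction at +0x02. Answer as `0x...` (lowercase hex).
0xb6a6

[02] 00 80 → 0x8000
  top 4b → 0x8 → call [J]
  imm: (w>>0)&0xfff=0x0 → #0
  target = base 0xb6a2 + off 0x02 + 2 + imm 0 = 0xb6a6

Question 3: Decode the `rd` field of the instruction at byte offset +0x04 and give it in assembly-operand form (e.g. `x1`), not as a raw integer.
x4

+0x04: c0 28 ⇒ word 0x28c0 (little)
  op=0x28c0>>12=0x2 ⇒ eor (RR)
  rd@[11:9]=0x4 ⇒ x4
  rs@[8:6]=0x3 ⇒ x3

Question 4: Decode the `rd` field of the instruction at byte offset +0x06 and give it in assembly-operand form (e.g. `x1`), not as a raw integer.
x6

@+06  little-endian(36 cd) = 0xcd36
  top 4b → 0xc → andi [RI]
  rd@[11:9]=0x6 ⇒ x6
  imm@[8:0]=0x136 ⇒ #310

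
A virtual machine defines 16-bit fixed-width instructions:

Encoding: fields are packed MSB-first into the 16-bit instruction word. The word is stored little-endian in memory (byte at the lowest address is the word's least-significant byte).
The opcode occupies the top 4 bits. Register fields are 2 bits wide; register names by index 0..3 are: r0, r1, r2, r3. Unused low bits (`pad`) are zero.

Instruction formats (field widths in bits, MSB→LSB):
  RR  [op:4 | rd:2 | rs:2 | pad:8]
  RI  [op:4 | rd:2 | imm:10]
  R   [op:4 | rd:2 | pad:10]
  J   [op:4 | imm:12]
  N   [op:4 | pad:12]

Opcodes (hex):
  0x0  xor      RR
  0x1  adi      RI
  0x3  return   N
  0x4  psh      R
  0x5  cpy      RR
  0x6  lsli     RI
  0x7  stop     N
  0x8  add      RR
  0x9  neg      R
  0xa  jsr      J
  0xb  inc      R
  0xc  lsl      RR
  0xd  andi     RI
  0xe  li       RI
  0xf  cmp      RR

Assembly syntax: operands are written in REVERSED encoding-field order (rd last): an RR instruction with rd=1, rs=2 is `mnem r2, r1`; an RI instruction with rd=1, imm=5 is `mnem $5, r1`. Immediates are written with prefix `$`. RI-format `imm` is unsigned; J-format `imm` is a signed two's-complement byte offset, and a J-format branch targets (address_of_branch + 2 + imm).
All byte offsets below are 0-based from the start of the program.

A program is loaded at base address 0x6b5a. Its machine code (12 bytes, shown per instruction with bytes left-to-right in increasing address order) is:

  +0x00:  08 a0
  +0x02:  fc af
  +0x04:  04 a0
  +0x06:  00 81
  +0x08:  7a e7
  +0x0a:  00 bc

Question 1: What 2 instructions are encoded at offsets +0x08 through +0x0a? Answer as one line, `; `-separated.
[08] 7a e7 → 0xe77a
  op=0xe77a>>12=0xe ⇒ li (RI)
  rd@[11:10]=0x1 ⇒ r1
  imm@[9:0]=0x37a ⇒ $890
[0a] 00 bc → 0xbc00
  op=0xbc00>>12=0xb ⇒ inc (R)
  rd@[11:10]=0x3 ⇒ r3

li $890, r1; inc r3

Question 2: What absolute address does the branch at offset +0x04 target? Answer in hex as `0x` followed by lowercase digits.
0x6b64

off 0x04: read 04 a0 as little → 0xa004
  top 4b → 0xa → jsr [J]
  imm@[11:0]=0x4 ⇒ $4
  target = base 0x6b5a + off 0x04 + 2 + imm 4 = 0x6b64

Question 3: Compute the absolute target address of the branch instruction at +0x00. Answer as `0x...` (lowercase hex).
0x6b64

[00] 08 a0 → 0xa008
  op=0xa008>>12=0xa ⇒ jsr (J)
  imm@[11:0]=0x8 ⇒ $8
  target = base 0x6b5a + off 0x00 + 2 + imm 8 = 0x6b64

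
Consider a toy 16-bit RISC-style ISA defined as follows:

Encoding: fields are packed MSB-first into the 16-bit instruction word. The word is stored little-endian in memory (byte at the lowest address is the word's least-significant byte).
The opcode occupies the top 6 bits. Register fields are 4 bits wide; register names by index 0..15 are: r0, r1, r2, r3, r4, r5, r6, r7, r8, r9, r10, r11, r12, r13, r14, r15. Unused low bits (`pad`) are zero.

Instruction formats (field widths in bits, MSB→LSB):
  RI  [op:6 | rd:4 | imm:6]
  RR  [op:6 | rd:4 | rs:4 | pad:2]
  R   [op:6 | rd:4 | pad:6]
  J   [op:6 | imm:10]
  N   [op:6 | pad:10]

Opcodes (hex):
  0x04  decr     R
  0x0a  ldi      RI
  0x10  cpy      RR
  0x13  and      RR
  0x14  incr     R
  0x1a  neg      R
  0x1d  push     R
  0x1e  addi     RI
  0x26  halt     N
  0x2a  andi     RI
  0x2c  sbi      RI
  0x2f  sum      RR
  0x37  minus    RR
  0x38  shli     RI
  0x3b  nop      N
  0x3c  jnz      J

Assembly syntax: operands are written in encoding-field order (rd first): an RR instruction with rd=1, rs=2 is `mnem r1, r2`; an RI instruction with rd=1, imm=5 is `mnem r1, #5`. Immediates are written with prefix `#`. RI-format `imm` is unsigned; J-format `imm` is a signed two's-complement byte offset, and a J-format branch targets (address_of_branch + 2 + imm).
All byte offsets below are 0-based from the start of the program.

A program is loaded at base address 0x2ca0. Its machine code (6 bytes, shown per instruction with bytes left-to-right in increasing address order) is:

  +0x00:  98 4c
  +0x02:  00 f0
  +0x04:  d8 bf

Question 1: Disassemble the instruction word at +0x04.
sum r15, r6

+0x04: d8 bf ⇒ word 0xbfd8 (little)
  op=0xbfd8>>10=0x2f ⇒ sum (RR)
  rd@[9:6]=0xf ⇒ r15
  rs@[5:2]=0x6 ⇒ r6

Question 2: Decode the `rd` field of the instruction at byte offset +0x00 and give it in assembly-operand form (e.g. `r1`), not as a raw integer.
+0x00: 98 4c ⇒ word 0x4c98 (little)
  opcode bits[15:10]=0x13: and/RR
  rd@[9:6]=0x2 ⇒ r2
  rs@[5:2]=0x6 ⇒ r6

r2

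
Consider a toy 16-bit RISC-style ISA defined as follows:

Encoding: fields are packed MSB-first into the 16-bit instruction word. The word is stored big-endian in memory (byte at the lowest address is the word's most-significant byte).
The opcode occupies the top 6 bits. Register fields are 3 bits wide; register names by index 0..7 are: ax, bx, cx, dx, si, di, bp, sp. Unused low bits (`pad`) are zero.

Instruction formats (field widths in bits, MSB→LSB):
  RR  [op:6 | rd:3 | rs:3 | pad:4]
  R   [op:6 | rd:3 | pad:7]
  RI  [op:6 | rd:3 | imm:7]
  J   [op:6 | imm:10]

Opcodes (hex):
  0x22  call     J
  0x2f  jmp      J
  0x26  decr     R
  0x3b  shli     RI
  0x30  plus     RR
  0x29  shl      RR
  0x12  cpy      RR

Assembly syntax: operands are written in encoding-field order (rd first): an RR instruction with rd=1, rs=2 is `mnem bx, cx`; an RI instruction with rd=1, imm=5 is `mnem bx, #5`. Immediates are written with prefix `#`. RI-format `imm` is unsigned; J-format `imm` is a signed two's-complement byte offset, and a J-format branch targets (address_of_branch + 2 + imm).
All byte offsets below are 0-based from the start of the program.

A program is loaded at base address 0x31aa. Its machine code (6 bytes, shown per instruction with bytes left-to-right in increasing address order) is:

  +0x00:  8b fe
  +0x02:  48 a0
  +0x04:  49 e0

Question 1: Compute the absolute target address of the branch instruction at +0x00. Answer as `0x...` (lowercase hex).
+0x00: 8b fe ⇒ word 0x8bfe (big)
  top 6b → 0x22 → call [J]
  imm: (w>>0)&0x3ff=0x3fe (s10→-2) → #-2
  target = base 0x31aa + off 0x00 + 2 + imm -2 = 0x31aa

0x31aa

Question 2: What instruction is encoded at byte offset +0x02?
cpy bx, cx

+0x02: 48 a0 ⇒ word 0x48a0 (big)
  opcode bits[15:10]=0x12: cpy/RR
  rd: (w>>7)&0x7=0x1 → bx
  rs: (w>>4)&0x7=0x2 → cx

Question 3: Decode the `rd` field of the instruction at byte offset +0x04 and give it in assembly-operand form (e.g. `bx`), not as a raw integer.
dx

[04] 49 e0 → 0x49e0
  opcode bits[15:10]=0x12: cpy/RR
  rd@[9:7]=0x3 ⇒ dx
  rs@[6:4]=0x6 ⇒ bp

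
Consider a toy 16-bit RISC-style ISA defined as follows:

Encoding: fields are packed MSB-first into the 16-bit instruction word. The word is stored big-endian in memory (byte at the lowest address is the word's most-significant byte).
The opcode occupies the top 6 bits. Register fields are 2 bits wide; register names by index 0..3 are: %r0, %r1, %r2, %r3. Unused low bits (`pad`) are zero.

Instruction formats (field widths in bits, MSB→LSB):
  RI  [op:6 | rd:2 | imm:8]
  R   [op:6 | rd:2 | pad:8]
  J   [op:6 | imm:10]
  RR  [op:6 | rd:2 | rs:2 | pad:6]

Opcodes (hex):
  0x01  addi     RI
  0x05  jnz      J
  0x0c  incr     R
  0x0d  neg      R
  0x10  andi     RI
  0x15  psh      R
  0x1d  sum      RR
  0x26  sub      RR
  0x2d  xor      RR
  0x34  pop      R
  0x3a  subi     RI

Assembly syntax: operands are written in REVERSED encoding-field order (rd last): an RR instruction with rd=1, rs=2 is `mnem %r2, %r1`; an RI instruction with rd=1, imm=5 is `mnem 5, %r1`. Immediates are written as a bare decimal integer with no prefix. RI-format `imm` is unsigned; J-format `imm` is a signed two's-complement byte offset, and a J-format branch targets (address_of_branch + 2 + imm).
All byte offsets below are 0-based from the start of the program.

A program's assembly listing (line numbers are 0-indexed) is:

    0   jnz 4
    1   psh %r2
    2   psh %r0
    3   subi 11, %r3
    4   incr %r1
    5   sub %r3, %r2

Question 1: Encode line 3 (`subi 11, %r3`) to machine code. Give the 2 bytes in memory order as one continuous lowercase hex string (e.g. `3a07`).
eb0b

L3: subi op=0x3a:6|rd=3:2|imm=11:8 ⇒ 0xeb0b ⇒ big eb 0b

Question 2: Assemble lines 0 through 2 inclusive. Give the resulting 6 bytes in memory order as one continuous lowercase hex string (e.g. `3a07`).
140456005400

0. jnz fields op=0x5:6|imm=4:10 → word 1404h → 14 04
1. psh fields op=0x15:6|rd=2:2|pad=0:8 → word 5600h → 56 00
2. psh fields op=0x15:6|rd=0:2|pad=0:8 → word 5400h → 54 00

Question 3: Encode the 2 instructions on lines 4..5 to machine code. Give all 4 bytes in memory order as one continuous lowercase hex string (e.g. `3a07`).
31009ac0

L4: incr op=0xc:6|rd=1:2|pad=0:8 ⇒ 0x3100 ⇒ big 31 00
L5: sub op=0x26:6|rd=2:2|rs=3:2|pad=0:6 ⇒ 0x9ac0 ⇒ big 9a c0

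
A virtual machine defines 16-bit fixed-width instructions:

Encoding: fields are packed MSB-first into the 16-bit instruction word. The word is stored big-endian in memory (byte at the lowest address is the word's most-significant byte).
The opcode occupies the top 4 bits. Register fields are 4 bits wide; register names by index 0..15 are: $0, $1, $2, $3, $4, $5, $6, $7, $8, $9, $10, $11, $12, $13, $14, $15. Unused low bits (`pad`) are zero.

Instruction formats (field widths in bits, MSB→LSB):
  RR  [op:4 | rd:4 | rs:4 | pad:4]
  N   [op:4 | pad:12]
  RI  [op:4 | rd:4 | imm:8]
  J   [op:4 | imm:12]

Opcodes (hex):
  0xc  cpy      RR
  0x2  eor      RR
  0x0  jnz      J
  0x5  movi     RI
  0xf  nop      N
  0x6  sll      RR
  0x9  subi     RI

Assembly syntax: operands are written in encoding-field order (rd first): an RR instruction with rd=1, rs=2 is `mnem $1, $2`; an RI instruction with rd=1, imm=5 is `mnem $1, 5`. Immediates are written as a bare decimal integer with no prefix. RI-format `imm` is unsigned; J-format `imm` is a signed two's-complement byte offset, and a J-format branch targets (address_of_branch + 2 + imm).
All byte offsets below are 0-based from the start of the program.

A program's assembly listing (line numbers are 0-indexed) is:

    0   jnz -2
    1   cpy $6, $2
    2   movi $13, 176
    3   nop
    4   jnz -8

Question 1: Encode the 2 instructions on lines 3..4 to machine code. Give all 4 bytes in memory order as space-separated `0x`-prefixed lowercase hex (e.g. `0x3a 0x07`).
line 3 (nop): pack op=0xf:4|pad=0:12 = 0xf000; big→ f0 00
line 4 (jnz): pack op=0x0:4|imm=-8:12 = 0x0ff8; big→ 0f f8

0xf0 0x00 0x0f 0xf8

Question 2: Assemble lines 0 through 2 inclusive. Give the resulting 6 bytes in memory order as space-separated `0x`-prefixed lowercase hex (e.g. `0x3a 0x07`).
0x0f 0xfe 0xc6 0x20 0x5d 0xb0

L0: jnz op=0x0:4|imm=-2:12 ⇒ 0x0ffe ⇒ big 0f fe
L1: cpy op=0xc:4|rd=6:4|rs=2:4|pad=0:4 ⇒ 0xc620 ⇒ big c6 20
L2: movi op=0x5:4|rd=13:4|imm=176:8 ⇒ 0x5db0 ⇒ big 5d b0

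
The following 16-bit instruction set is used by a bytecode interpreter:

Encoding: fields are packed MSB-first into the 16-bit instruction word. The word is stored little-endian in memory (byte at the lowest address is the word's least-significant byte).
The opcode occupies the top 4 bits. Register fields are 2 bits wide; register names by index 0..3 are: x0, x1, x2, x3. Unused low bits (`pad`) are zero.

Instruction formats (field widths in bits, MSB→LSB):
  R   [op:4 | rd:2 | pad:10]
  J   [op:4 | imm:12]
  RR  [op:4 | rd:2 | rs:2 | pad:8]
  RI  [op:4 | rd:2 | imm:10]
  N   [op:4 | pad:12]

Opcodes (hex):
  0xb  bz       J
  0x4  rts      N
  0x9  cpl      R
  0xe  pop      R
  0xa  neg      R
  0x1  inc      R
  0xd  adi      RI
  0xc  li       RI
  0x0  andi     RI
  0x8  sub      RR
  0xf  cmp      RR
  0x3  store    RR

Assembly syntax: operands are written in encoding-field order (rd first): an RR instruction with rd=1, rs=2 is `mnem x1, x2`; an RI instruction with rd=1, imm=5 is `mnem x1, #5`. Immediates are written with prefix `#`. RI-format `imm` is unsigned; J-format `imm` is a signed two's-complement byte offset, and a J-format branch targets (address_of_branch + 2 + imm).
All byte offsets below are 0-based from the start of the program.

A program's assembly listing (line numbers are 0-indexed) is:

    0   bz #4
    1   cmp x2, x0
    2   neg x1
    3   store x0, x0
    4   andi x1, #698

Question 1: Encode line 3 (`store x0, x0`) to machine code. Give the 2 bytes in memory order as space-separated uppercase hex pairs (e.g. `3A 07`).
3. store fields op=0x3:4|rd=0:2|rs=0:2|pad=0:8 → word 3000h → 00 30

00 30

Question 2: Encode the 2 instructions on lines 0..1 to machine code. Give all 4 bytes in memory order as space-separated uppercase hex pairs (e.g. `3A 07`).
04 B0 00 F8

line 0 (bz): pack op=0xb:4|imm=4:12 = 0xb004; little→ 04 b0
line 1 (cmp): pack op=0xf:4|rd=2:2|rs=0:2|pad=0:8 = 0xf800; little→ 00 f8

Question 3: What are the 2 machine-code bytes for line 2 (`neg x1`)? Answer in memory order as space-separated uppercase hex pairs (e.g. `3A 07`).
2. neg fields op=0xa:4|rd=1:2|pad=0:10 → word a400h → 00 a4

00 A4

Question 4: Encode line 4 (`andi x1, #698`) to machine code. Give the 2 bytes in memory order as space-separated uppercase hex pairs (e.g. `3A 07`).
BA 06

line 4 (andi): pack op=0x0:4|rd=1:2|imm=698:10 = 0x06ba; little→ ba 06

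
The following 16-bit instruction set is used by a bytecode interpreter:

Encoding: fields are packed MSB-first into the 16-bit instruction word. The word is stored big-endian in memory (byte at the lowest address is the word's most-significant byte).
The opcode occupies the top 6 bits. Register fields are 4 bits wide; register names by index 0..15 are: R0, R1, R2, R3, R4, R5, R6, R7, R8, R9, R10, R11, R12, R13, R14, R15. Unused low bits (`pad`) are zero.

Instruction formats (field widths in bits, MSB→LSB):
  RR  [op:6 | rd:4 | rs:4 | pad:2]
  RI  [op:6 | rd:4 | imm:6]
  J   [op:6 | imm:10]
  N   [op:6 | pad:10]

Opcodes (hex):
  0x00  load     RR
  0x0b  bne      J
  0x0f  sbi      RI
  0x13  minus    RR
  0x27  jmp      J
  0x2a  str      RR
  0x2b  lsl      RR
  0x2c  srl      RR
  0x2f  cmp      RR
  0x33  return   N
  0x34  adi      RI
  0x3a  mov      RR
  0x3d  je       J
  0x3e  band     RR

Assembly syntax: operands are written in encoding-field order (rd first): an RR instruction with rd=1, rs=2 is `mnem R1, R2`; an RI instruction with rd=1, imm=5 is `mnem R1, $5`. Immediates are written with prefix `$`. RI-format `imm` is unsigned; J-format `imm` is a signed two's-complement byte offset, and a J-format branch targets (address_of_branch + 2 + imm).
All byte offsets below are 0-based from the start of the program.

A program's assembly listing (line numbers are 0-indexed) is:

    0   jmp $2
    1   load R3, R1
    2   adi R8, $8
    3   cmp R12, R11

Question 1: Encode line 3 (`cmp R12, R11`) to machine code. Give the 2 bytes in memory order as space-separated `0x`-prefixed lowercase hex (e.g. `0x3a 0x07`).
0xbf 0x2c

L3: cmp op=0x2f:6|rd=12:4|rs=11:4|pad=0:2 ⇒ 0xbf2c ⇒ big bf 2c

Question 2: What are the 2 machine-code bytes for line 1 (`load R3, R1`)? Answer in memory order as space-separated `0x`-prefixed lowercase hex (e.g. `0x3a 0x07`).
0x00 0xc4

1. load fields op=0x0:6|rd=3:4|rs=1:4|pad=0:2 → word 00c4h → 00 c4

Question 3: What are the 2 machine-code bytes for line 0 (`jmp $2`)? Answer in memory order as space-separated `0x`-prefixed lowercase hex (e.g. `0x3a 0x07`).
0x9c 0x02

L0: jmp op=0x27:6|imm=2:10 ⇒ 0x9c02 ⇒ big 9c 02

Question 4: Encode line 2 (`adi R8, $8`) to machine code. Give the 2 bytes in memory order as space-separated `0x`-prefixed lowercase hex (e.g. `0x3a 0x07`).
0xd2 0x08

2. adi fields op=0x34:6|rd=8:4|imm=8:6 → word d208h → d2 08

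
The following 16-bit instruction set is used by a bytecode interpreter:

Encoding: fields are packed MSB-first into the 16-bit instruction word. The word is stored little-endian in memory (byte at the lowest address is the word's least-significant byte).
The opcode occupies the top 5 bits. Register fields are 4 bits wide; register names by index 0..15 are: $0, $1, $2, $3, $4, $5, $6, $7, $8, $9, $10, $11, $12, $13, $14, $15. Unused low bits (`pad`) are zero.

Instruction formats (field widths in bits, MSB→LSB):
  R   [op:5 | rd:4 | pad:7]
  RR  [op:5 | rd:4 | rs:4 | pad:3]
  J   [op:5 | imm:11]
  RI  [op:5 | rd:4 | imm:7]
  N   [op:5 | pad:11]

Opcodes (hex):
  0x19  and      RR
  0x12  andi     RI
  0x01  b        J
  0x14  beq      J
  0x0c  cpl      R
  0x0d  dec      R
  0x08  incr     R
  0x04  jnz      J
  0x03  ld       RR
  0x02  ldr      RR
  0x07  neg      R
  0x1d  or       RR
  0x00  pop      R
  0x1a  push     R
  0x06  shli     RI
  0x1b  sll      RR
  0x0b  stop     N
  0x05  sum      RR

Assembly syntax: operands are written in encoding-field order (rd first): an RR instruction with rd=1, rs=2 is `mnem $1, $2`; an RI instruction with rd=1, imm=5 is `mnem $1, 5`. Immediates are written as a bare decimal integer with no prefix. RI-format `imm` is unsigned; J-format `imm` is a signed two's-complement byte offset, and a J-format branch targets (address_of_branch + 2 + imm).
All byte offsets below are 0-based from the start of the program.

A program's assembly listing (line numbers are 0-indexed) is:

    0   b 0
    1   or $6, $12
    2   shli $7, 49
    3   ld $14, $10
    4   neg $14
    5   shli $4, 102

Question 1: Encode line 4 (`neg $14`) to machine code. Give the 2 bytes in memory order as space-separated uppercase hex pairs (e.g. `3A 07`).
00 3F

4. neg fields op=0x7:5|rd=14:4|pad=0:7 → word 3f00h → 00 3f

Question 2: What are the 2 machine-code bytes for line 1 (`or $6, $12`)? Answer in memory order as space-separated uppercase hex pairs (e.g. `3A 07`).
L1: or op=0x1d:5|rd=6:4|rs=12:4|pad=0:3 ⇒ 0xeb60 ⇒ little 60 eb

60 EB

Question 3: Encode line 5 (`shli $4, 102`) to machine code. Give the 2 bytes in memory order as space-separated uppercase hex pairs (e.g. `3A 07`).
66 32

L5: shli op=0x6:5|rd=4:4|imm=102:7 ⇒ 0x3266 ⇒ little 66 32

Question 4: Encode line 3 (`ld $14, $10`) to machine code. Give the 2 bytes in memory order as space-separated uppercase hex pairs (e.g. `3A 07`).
L3: ld op=0x3:5|rd=14:4|rs=10:4|pad=0:3 ⇒ 0x1f50 ⇒ little 50 1f

50 1F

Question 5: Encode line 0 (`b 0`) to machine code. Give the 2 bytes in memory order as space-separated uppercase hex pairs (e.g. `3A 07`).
00 08

0. b fields op=0x1:5|imm=0:11 → word 0800h → 00 08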